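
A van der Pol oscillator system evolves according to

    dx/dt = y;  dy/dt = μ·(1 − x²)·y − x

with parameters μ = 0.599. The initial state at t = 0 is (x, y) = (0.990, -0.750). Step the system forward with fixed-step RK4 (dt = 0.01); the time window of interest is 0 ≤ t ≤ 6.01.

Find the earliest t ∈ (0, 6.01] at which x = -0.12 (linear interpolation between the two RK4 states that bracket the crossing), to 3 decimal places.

t = 0.912

t=0.000: state=(0.990, -0.750)
step 1 (dt=0.01): k1=(-0.750, -0.999), k2=(-0.755, -0.999), k3=(-0.755, -0.999), k4=(-0.760, -0.998); state += dt/6·(k1+2k2+2k3+k4)
t=0.010: state=(0.982, -0.760)
t=0.020: state=(0.975, -0.770)
t=0.030: state=(0.967, -0.780)
continuing one RK4 step at a time; state shown every 20 steps (Δt=0.2):
t=0.200: state=(0.820, -0.950)
t=0.400: state=(0.610, -1.155)
t=0.600: state=(0.358, -1.367)
t=0.800: state=(0.063, -1.577)
t=0.910: state=(-0.116, -1.681)
next step: t=0.920: state=(-0.133, -1.690) — x has crossed -0.12
linear interpolation between t=0.910 (-0.11631) and t=0.920 (-0.13316) → t≈0.912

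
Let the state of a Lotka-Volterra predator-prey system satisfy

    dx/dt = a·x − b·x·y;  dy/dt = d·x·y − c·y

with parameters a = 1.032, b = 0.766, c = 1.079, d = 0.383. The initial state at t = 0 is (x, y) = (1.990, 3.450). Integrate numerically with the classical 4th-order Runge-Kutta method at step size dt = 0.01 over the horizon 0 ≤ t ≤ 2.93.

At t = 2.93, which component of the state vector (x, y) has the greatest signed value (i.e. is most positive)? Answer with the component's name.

t=0.000: state=(1.990, 3.450)
step 1 (dt=0.01): k1=(-3.205, -1.093), k2=(-3.171, -1.112), k3=(-3.171, -1.112), k4=(-3.138, -1.131); state += dt/6·(k1+2k2+2k3+k4)
t=0.010: state=(1.958, 3.439)
t=0.020: state=(1.927, 3.427)
t=0.030: state=(1.897, 3.416)
continuing one RK4 step at a time; state shown every 10 steps (Δt=0.1):
t=0.100: state=(1.702, 3.323)
t=0.200: state=(1.471, 3.170)
t=0.300: state=(1.288, 3.000)
t=0.400: state=(1.142, 2.821)
t=0.500: state=(1.028, 2.639)
t=0.600: state=(0.937, 2.460)
t=0.700: state=(0.866, 2.286)
t=0.800: state=(0.812, 2.119)
t=0.900: state=(0.770, 1.961)
t=1.000: state=(0.739, 1.812)
t=1.100: state=(0.717, 1.672)
t=1.200: state=(0.702, 1.543)
t=1.300: state=(0.695, 1.422)
t=1.400: state=(0.694, 1.311)
t=1.500: state=(0.699, 1.209)
t=1.600: state=(0.709, 1.115)
t=1.700: state=(0.724, 1.029)
t=1.800: state=(0.744, 0.950)
t=1.900: state=(0.769, 0.878)
t=2.000: state=(0.800, 0.812)
t=2.100: state=(0.835, 0.752)
t=2.200: state=(0.876, 0.698)
t=2.300: state=(0.922, 0.648)
t=2.400: state=(0.975, 0.603)
t=2.500: state=(1.034, 0.563)
t=2.600: state=(1.099, 0.526)
t=2.700: state=(1.172, 0.494)
t=2.800: state=(1.253, 0.464)
t=2.900: state=(1.342, 0.438)
t=2.930: state=(1.370, 0.431)
compare at T: x=1.370, y=0.431

largest component: x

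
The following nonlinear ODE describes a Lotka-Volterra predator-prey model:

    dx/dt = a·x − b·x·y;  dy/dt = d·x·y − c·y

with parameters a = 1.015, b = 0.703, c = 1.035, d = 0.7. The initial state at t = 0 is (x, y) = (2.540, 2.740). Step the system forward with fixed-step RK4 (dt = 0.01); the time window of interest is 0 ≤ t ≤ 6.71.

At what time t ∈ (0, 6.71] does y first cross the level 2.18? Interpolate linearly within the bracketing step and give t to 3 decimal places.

t=0.000: state=(2.540, 2.740)
step 1 (dt=0.01): k1=(-2.314, 2.036), k2=(-2.322, 2.021), k3=(-2.322, 2.021), k4=(-2.329, 2.006); state += dt/6·(k1+2k2+2k3+k4)
t=0.010: state=(2.517, 2.760)
t=0.020: state=(2.493, 2.780)
t=0.030: state=(2.470, 2.800)
continuing one RK4 step at a time; state shown every 25 steps (Δt=0.25):
t=0.250: state=(1.947, 3.132)
t=0.500: state=(1.427, 3.242)
t=0.750: state=(1.050, 3.102)
t=1.000: state=(0.804, 2.812)
t=1.250: state=(0.651, 2.463)
t=1.450: state=(0.576, 2.181)
next step: t=1.460: state=(0.573, 2.167) — y has crossed 2.18
linear interpolation between t=1.450 (2.18121) and t=1.460 (2.16744) → t≈1.451

t = 1.451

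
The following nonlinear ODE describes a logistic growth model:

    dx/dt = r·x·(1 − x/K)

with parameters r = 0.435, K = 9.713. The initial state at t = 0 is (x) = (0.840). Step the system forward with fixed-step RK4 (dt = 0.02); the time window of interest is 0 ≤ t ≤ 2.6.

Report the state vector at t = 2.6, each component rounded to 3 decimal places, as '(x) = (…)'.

(x) = (2.203)

t=0.000: state=(0.840)
step 1 (dt=0.02): k1=(0.334), k2=(0.335), k3=(0.335), k4=(0.336); state += dt/6·(k1+2k2+2k3+k4)
t=0.020: state=(0.847)
t=0.040: state=(0.853)
t=0.060: state=(0.860)
continuing one RK4 step at a time; state shown every 5 steps (Δt=0.1):
t=0.100: state=(0.874)
t=0.200: state=(0.909)
t=0.300: state=(0.946)
t=0.400: state=(0.983)
t=0.500: state=(1.023)
t=0.600: state=(1.063)
t=0.700: state=(1.105)
t=0.800: state=(1.148)
t=0.900: state=(1.193)
t=1.000: state=(1.239)
t=1.100: state=(1.287)
t=1.200: state=(1.337)
t=1.300: state=(1.387)
t=1.400: state=(1.440)
t=1.500: state=(1.494)
t=1.600: state=(1.550)
t=1.700: state=(1.607)
t=1.800: state=(1.667)
t=1.900: state=(1.728)
t=2.000: state=(1.790)
t=2.100: state=(1.855)
t=2.200: state=(1.921)
t=2.300: state=(1.989)
t=2.400: state=(2.058)
t=2.500: state=(2.130)
t=2.600: state=(2.203)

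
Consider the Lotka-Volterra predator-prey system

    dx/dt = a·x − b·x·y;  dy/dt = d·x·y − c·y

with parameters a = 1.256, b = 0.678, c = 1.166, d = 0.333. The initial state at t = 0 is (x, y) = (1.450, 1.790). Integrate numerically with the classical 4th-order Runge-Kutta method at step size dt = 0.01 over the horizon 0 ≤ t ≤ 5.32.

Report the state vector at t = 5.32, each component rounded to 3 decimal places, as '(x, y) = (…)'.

(x, y) = (1.452, 1.946)

t=0.000: state=(1.450, 1.790)
step 1 (dt=0.01): k1=(0.061, -1.223), k2=(0.067, -1.218), k3=(0.067, -1.218), k4=(0.073, -1.214); state += dt/6·(k1+2k2+2k3+k4)
t=0.010: state=(1.451, 1.778)
t=0.020: state=(1.451, 1.766)
t=0.030: state=(1.452, 1.754)
continuing one RK4 step at a time; state shown every 20 steps (Δt=0.2):
t=0.200: state=(1.486, 1.563)
t=0.400: state=(1.566, 1.370)
t=0.600: state=(1.691, 1.209)
t=0.800: state=(1.862, 1.077)
t=1.000: state=(2.084, 0.973)
t=1.200: state=(2.361, 0.893)
t=1.400: state=(2.700, 0.837)
t=1.600: state=(3.107, 0.804)
t=1.800: state=(3.585, 0.795)
t=2.000: state=(4.133, 0.814)
t=2.200: state=(4.743, 0.866)
t=2.400: state=(5.390, 0.961)
t=2.600: state=(6.025, 1.114)
t=2.800: state=(6.563, 1.343)
t=3.000: state=(6.888, 1.667)
t=3.200: state=(6.870, 2.092)
t=3.400: state=(6.434, 2.586)
t=3.600: state=(5.634, 3.066)
t=3.800: state=(4.656, 3.422)
t=4.000: state=(3.714, 3.579)
t=4.200: state=(2.942, 3.534)
t=4.400: state=(2.370, 3.337)
t=4.600: state=(1.975, 3.052)
t=4.800: state=(1.715, 2.731)
t=5.000: state=(1.556, 2.411)
t=5.200: state=(1.473, 2.111)
t=5.320: state=(1.452, 1.946)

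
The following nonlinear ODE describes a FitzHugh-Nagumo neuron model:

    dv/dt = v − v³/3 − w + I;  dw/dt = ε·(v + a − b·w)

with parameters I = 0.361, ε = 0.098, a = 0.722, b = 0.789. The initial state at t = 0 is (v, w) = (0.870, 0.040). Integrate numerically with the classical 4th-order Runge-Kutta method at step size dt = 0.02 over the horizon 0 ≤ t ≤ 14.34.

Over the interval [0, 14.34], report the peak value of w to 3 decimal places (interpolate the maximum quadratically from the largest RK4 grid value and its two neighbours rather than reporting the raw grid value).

max w = 1.318

t=0.000: state=(0.870, 0.040)
step 1 (dt=0.02): k1=(0.971, 0.153), k2=(0.972, 0.154), k3=(0.972, 0.154), k4=(0.973, 0.155); state += dt/6·(k1+2k2+2k3+k4)
t=0.020: state=(0.889, 0.043)
t=0.040: state=(0.909, 0.046)
t=0.060: state=(0.928, 0.049)
continuing one RK4 step at a time; state shown every 25 steps (Δt=0.5):
t=0.500: state=(1.327, 0.126)
t=1.000: state=(1.610, 0.228)
t=1.500: state=(1.708, 0.334)
t=2.000: state=(1.712, 0.439)
t=2.500: state=(1.681, 0.538)
t=3.000: state=(1.637, 0.632)
t=3.500: state=(1.586, 0.721)
t=4.000: state=(1.533, 0.803)
t=4.500: state=(1.477, 0.880)
t=5.000: state=(1.418, 0.950)
t=5.500: state=(1.355, 1.016)
t=6.000: state=(1.288, 1.075)
t=6.500: state=(1.216, 1.130)
t=7.000: state=(1.136, 1.178)
t=7.500: state=(1.045, 1.220)
t=8.000: state=(0.939, 1.257)
t=8.500: state=(0.809, 1.286)
t=9.000: state=(0.640, 1.307)
t=9.500: state=(0.402, 1.317)
t=10.000: state=(0.038, 1.313)
t=10.500: state=(-0.543, 1.287)
t=11.000: state=(-1.300, 1.228)
t=11.500: state=(-1.816, 1.140)
t=12.000: state=(-1.969, 1.039)
t=12.500: state=(-1.980, 0.939)
t=13.000: state=(-1.957, 0.844)
t=13.500: state=(-1.926, 0.753)
t=14.000: state=(-1.894, 0.668)
t=14.340: state=(-1.872, 0.612)
largest grid value and its neighbours: w(9.620)=1.31774, w(9.640)=1.31775, w(9.660)=1.31774
parabola through these three points peaks at t≈9.638 with w≈1.31775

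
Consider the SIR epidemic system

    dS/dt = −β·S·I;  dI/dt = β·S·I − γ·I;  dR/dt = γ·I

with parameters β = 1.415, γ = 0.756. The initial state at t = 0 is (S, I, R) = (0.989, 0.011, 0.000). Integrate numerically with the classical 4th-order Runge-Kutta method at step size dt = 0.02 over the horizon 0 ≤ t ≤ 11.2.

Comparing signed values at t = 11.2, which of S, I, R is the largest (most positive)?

largest component: R

t=0.000: state=(0.989, 0.011, 0.000)
step 1 (dt=0.02): k1=(-0.015, 0.007, 0.008), k2=(-0.015, 0.007, 0.008), k3=(-0.015, 0.007, 0.008), k4=(-0.016, 0.007, 0.008); state += dt/6·(k1+2k2+2k3+k4)
t=0.020: state=(0.989, 0.011, 0.000)
t=0.040: state=(0.988, 0.011, 0.000)
t=0.060: state=(0.988, 0.011, 0.001)
continuing one RK4 step at a time; state shown every 25 steps (Δt=0.5):
t=0.500: state=(0.980, 0.015, 0.005)
t=1.000: state=(0.968, 0.021, 0.012)
t=1.500: state=(0.951, 0.028, 0.021)
t=2.000: state=(0.930, 0.037, 0.033)
t=2.500: state=(0.902, 0.049, 0.049)
t=3.000: state=(0.867, 0.063, 0.070)
t=3.500: state=(0.825, 0.078, 0.097)
t=4.000: state=(0.777, 0.094, 0.129)
t=4.500: state=(0.722, 0.110, 0.168)
t=5.000: state=(0.665, 0.123, 0.212)
t=5.500: state=(0.608, 0.132, 0.260)
t=6.000: state=(0.552, 0.136, 0.311)
t=6.500: state=(0.502, 0.136, 0.363)
t=7.000: state=(0.456, 0.130, 0.413)
t=7.500: state=(0.417, 0.122, 0.461)
t=8.000: state=(0.384, 0.111, 0.505)
t=8.500: state=(0.357, 0.099, 0.544)
t=9.000: state=(0.334, 0.086, 0.579)
t=9.500: state=(0.316, 0.074, 0.610)
t=10.000: state=(0.301, 0.063, 0.636)
t=10.500: state=(0.289, 0.053, 0.658)
t=11.000: state=(0.279, 0.045, 0.676)
t=11.200: state=(0.276, 0.042, 0.683)
compare at T: S=0.276, I=0.042, R=0.683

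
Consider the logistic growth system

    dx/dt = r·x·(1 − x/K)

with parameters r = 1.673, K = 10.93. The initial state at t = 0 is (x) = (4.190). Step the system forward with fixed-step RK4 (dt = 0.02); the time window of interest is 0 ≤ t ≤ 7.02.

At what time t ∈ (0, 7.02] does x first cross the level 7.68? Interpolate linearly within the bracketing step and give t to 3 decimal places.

t = 0.798

t=0.000: state=(4.190)
step 1 (dt=0.02): k1=(4.323), k2=(4.339), k3=(4.339), k4=(4.355); state += dt/6·(k1+2k2+2k3+k4)
t=0.020: state=(4.277)
t=0.040: state=(4.364)
t=0.060: state=(4.452)
continuing one RK4 step at a time; state shown every 25 steps (Δt=0.5):
t=0.500: state=(6.441)
t=0.780: state=(7.610)
next step: t=0.800: state=(7.687) — x has crossed 7.68
linear interpolation between t=0.780 (7.61019) and t=0.800 (7.68702) → t≈0.798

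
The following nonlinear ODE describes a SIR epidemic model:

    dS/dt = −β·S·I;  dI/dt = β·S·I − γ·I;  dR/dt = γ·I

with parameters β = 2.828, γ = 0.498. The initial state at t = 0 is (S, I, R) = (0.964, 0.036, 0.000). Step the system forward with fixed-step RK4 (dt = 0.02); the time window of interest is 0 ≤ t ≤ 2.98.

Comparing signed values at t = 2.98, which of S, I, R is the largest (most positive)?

t=0.000: state=(0.964, 0.036, 0.000)
step 1 (dt=0.02): k1=(-0.098, 0.080, 0.018), k2=(-0.100, 0.082, 0.018), k3=(-0.100, 0.082, 0.018), k4=(-0.102, 0.084, 0.019); state += dt/6·(k1+2k2+2k3+k4)
t=0.020: state=(0.962, 0.038, 0.000)
t=0.040: state=(0.960, 0.039, 0.001)
t=0.060: state=(0.958, 0.041, 0.001)
continuing one RK4 step at a time; state shown every 5 steps (Δt=0.1):
t=0.100: state=(0.953, 0.045, 0.002)
t=0.200: state=(0.940, 0.056, 0.005)
t=0.300: state=(0.923, 0.069, 0.008)
t=0.400: state=(0.903, 0.085, 0.011)
t=0.500: state=(0.880, 0.104, 0.016)
t=0.600: state=(0.851, 0.127, 0.022)
t=0.700: state=(0.818, 0.153, 0.029)
t=0.800: state=(0.781, 0.182, 0.037)
t=0.900: state=(0.738, 0.215, 0.047)
t=1.000: state=(0.691, 0.250, 0.059)
t=1.100: state=(0.640, 0.288, 0.072)
t=1.200: state=(0.587, 0.325, 0.087)
t=1.300: state=(0.533, 0.363, 0.104)
t=1.400: state=(0.478, 0.398, 0.123)
t=1.500: state=(0.426, 0.430, 0.144)
t=1.600: state=(0.375, 0.459, 0.166)
t=1.700: state=(0.328, 0.482, 0.190)
t=1.800: state=(0.286, 0.500, 0.214)
t=1.900: state=(0.248, 0.513, 0.239)
t=2.000: state=(0.214, 0.521, 0.265)
t=2.100: state=(0.185, 0.524, 0.291)
t=2.200: state=(0.159, 0.524, 0.317)
t=2.300: state=(0.137, 0.519, 0.343)
t=2.400: state=(0.119, 0.512, 0.369)
t=2.500: state=(0.103, 0.503, 0.394)
t=2.600: state=(0.089, 0.492, 0.419)
t=2.700: state=(0.078, 0.479, 0.443)
t=2.800: state=(0.068, 0.465, 0.467)
t=2.900: state=(0.060, 0.451, 0.490)
t=2.980: state=(0.054, 0.439, 0.507)
compare at T: S=0.054, I=0.439, R=0.507

largest component: R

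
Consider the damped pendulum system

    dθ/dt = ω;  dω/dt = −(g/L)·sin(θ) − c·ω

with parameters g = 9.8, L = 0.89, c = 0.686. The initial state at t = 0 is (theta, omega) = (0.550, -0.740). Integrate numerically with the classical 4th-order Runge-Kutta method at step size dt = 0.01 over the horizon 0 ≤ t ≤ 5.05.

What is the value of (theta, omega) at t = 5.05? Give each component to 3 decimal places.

t=0.000: state=(0.550, -0.740)
step 1 (dt=0.01): k1=(-0.740, -5.248), k2=(-0.766, -5.195), k3=(-0.766, -5.194), k4=(-0.792, -5.140); state += dt/6·(k1+2k2+2k3+k4)
t=0.010: state=(0.542, -0.792)
t=0.020: state=(0.534, -0.843)
t=0.030: state=(0.525, -0.892)
continuing one RK4 step at a time; state shown every 20 steps (Δt=0.2):
t=0.200: state=(0.314, -1.524)
t=0.400: state=(-0.014, -1.631)
t=0.600: state=(-0.294, -1.082)
t=0.800: state=(-0.424, -0.190)
t=1.000: state=(-0.373, 0.658)
t=1.200: state=(-0.184, 1.151)
t=1.400: state=(0.053, 1.132)
t=1.600: state=(0.239, 0.668)
t=1.800: state=(0.307, 0.005)
t=2.000: state=(0.246, -0.575)
t=2.200: state=(0.097, -0.859)
t=2.400: state=(-0.072, -0.767)
t=2.600: state=(-0.190, -0.384)
t=2.800: state=(-0.219, 0.100)
t=3.000: state=(-0.157, 0.483)
t=3.200: state=(-0.042, 0.627)
t=3.400: state=(0.076, 0.505)
t=3.600: state=(0.148, 0.198)
t=3.800: state=(0.152, -0.147)
t=4.000: state=(0.096, -0.390)
t=4.200: state=(0.009, -0.448)
t=4.400: state=(-0.071, -0.321)
t=4.600: state=(-0.112, -0.083)
t=4.800: state=(-0.104, 0.157)
t=5.000: state=(-0.055, 0.304)
t=5.050: state=(-0.040, 0.320)

(theta, omega) = (-0.040, 0.320)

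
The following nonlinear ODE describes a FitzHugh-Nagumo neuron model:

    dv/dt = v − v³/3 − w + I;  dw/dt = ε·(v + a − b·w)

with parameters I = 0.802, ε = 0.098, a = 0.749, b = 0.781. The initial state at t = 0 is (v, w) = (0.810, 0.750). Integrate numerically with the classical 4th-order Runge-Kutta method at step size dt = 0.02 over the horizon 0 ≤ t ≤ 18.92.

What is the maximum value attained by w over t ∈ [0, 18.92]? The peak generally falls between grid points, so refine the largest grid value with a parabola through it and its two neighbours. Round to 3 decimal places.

max w = 1.680

t=0.000: state=(0.810, 0.750)
step 1 (dt=0.02): k1=(0.685, 0.095), k2=(0.686, 0.096), k3=(0.686, 0.096), k4=(0.687, 0.097); state += dt/6·(k1+2k2+2k3+k4)
t=0.020: state=(0.824, 0.752)
t=0.040: state=(0.837, 0.754)
t=0.060: state=(0.851, 0.756)
continuing one RK4 step at a time; state shown every 50 steps (Δt=1):
t=1.000: state=(1.415, 0.873)
t=2.000: state=(1.593, 1.024)
t=3.000: state=(1.558, 1.169)
t=4.000: state=(1.476, 1.297)
t=5.000: state=(1.380, 1.407)
t=6.000: state=(1.274, 1.499)
t=7.000: state=(1.154, 1.574)
t=8.000: state=(1.010, 1.631)
t=9.000: state=(0.818, 1.668)
t=10.000: state=(0.515, 1.680)
t=11.000: state=(-0.122, 1.649)
t=12.000: state=(-1.412, 1.528)
t=13.000: state=(-1.926, 1.319)
t=14.000: state=(-1.896, 1.111)
t=15.000: state=(-1.823, 0.924)
t=16.000: state=(-1.748, 0.759)
t=17.000: state=(-1.672, 0.612)
t=18.000: state=(-1.596, 0.483)
t=18.920: state=(-1.524, 0.380)
largest grid value and its neighbours: w(9.860)=1.67987, w(9.880)=1.67987, w(9.900)=1.67986
parabola through these three points peaks at t≈9.877 with w≈1.67987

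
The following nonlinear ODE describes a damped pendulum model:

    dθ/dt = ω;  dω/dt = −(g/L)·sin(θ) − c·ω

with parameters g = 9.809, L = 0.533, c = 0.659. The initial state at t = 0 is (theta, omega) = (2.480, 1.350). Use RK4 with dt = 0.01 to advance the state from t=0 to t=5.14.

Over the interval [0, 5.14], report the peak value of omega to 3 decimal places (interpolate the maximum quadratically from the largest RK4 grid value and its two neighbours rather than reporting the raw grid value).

t=0.000: state=(2.480, 1.350)
step 1 (dt=0.01): k1=(1.350, -12.196), k2=(1.289, -12.058), k3=(1.290, -12.063), k4=(1.229, -11.929); state += dt/6·(k1+2k2+2k3+k4)
t=0.010: state=(2.493, 1.229)
t=0.020: state=(2.505, 1.111)
t=0.030: state=(2.515, 0.996)
continuing one RK4 step at a time; state shown every 20 steps (Δt=0.2):
t=0.200: state=(2.531, -0.765)
t=0.400: state=(2.163, -3.035)
t=0.600: state=(1.268, -5.937)
t=0.800: state=(-0.092, -6.979)
t=1.000: state=(-1.230, -3.948)
t=1.200: state=(-1.624, -0.045)
t=1.400: state=(-1.280, 3.383)
t=1.600: state=(-0.355, 5.447)
t=1.800: state=(0.663, 4.158)
t=2.000: state=(1.171, 0.814)
t=2.200: state=(0.999, -2.411)
t=2.400: state=(0.299, -4.216)
t=2.600: state=(-0.497, -3.280)
t=2.800: state=(-0.892, -0.553)
t=3.000: state=(-0.724, 2.105)
t=3.200: state=(-0.147, 3.323)
t=3.400: state=(0.451, 2.317)
t=3.600: state=(0.695, 0.049)
t=3.800: state=(0.488, -1.967)
t=4.000: state=(0.004, -2.573)
t=4.200: state=(-0.423, -1.465)
t=4.400: state=(-0.531, 0.397)
t=4.600: state=(-0.296, 1.796)
t=4.800: state=(0.099, 1.902)
t=5.000: state=(0.381, 0.777)
t=5.140: state=(0.416, -0.275)
largest grid value and its neighbours: omega(1.620)=5.48424, omega(1.630)=5.48794, omega(1.640)=5.48173
parabola through these three points peaks at t≈1.629 with omega≈5.48802

max omega = 5.488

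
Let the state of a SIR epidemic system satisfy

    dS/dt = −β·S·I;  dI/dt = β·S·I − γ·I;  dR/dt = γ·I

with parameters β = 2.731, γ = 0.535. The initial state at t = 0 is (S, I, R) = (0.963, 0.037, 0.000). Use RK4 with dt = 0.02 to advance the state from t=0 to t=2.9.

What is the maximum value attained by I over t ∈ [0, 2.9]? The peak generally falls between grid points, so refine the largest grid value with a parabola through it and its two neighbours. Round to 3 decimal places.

t=0.000: state=(0.963, 0.037, 0.000)
step 1 (dt=0.02): k1=(-0.097, 0.078, 0.020), k2=(-0.099, 0.079, 0.020), k3=(-0.099, 0.079, 0.020), k4=(-0.101, 0.081, 0.021); state += dt/6·(k1+2k2+2k3+k4)
t=0.020: state=(0.961, 0.039, 0.000)
t=0.040: state=(0.959, 0.040, 0.001)
t=0.060: state=(0.957, 0.042, 0.001)
continuing one RK4 step at a time; state shown every 5 steps (Δt=0.1):
t=0.100: state=(0.952, 0.046, 0.002)
t=0.200: state=(0.939, 0.056, 0.005)
t=0.300: state=(0.923, 0.068, 0.008)
t=0.400: state=(0.905, 0.083, 0.012)
t=0.500: state=(0.882, 0.101, 0.017)
t=0.600: state=(0.856, 0.121, 0.023)
t=0.700: state=(0.826, 0.144, 0.030)
t=0.800: state=(0.791, 0.171, 0.039)
t=0.900: state=(0.752, 0.200, 0.048)
t=1.000: state=(0.709, 0.231, 0.060)
t=1.100: state=(0.663, 0.264, 0.073)
t=1.200: state=(0.614, 0.298, 0.088)
t=1.300: state=(0.563, 0.332, 0.105)
t=1.400: state=(0.512, 0.364, 0.124)
t=1.500: state=(0.462, 0.394, 0.144)
t=1.600: state=(0.413, 0.421, 0.166)
t=1.700: state=(0.367, 0.444, 0.189)
t=1.800: state=(0.324, 0.463, 0.213)
t=1.900: state=(0.285, 0.476, 0.238)
t=2.000: state=(0.250, 0.486, 0.264)
t=2.100: state=(0.219, 0.491, 0.290)
t=2.200: state=(0.191, 0.492, 0.317)
t=2.300: state=(0.167, 0.490, 0.343)
t=2.400: state=(0.146, 0.485, 0.369)
t=2.500: state=(0.128, 0.477, 0.395)
t=2.600: state=(0.113, 0.467, 0.420)
t=2.700: state=(0.099, 0.456, 0.445)
t=2.800: state=(0.088, 0.443, 0.469)
t=2.900: state=(0.078, 0.430, 0.492)
largest grid value and its neighbours: I(2.160)=0.49205, I(2.180)=0.49214, I(2.200)=0.49209
parabola through these three points peaks at t≈2.182 with I≈0.49214

max I = 0.492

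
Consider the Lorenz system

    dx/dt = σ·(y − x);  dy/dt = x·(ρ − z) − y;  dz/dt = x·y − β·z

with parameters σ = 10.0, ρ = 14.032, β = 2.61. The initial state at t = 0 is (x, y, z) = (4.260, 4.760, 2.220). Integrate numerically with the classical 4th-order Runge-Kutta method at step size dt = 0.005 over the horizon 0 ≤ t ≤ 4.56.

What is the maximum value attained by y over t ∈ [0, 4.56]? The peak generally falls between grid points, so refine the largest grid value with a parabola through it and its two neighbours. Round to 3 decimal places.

t=0.000: state=(4.260, 4.760, 2.220)
step 1 (dt=0.005): k1=(5.000, 45.559, 14.483), k2=(6.014, 45.438, 14.935), k3=(5.986, 45.463, 14.943), k4=(6.974, 45.365, 15.406); state += dt/6·(k1+2k2+2k3+k4)
t=0.005: state=(4.290, 4.987, 2.295)
t=0.010: state=(4.330, 5.214, 2.374)
t=0.015: state=(4.378, 5.440, 2.459)
continuing one RK4 step at a time; state shown every 40 steps (Δt=0.2):
t=0.200: state=(9.703, 12.765, 12.087)
t=0.400: state=(7.020, 2.474, 19.783)
t=0.600: state=(1.343, 0.311, 12.184)
t=0.800: state=(0.782, 0.939, 7.309)
t=1.000: state=(1.687, 2.514, 4.654)
t=1.200: state=(4.774, 7.235, 5.219)
t=1.400: state=(9.933, 10.867, 15.919)
t=1.600: state=(5.387, 2.097, 17.390)
t=1.800: state=(1.896, 1.450, 10.986)
t=2.000: state=(2.293, 3.028, 7.180)
t=2.200: state=(5.029, 7.102, 7.166)
t=2.400: state=(9.011, 9.699, 15.193)
t=2.600: state=(5.791, 3.247, 16.737)
t=2.800: state=(2.873, 2.498, 11.424)
t=3.000: state=(3.539, 4.492, 8.403)
t=3.200: state=(6.493, 8.281, 10.204)
t=3.400: state=(8.081, 7.218, 16.404)
t=3.600: state=(4.814, 3.368, 14.605)
t=3.800: state=(3.634, 3.811, 10.714)
t=4.000: state=(5.113, 6.324, 9.764)
t=4.200: state=(7.466, 8.102, 13.567)
t=4.400: state=(6.427, 5.097, 15.598)
t=4.560: state=(4.612, 3.899, 13.284)
largest grid value and its neighbours: y(0.200)=12.76459, y(0.205)=12.78445, y(0.210)=12.78240
parabola through these three points peaks at t≈0.207 with y≈12.78626

max y = 12.786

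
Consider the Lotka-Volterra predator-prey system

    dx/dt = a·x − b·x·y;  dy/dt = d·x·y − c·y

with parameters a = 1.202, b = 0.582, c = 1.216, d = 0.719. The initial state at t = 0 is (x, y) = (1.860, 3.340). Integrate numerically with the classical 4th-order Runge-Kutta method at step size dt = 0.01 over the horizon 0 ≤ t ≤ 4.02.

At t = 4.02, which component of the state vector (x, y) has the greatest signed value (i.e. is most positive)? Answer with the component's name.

largest component: x

t=0.000: state=(1.860, 3.340)
step 1 (dt=0.01): k1=(-1.380, 0.405), k2=(-1.377, 0.389), k3=(-1.377, 0.389), k4=(-1.374, 0.373); state += dt/6·(k1+2k2+2k3+k4)
t=0.010: state=(1.846, 3.344)
t=0.020: state=(1.833, 3.347)
t=0.030: state=(1.819, 3.351)
continuing one RK4 step at a time; state shown every 20 steps (Δt=0.2):
t=0.200: state=(1.600, 3.357)
t=0.400: state=(1.383, 3.260)
t=0.600: state=(1.215, 3.080)
t=0.800: state=(1.094, 2.850)
t=1.000: state=(1.013, 2.599)
t=1.200: state=(0.966, 2.349)
t=1.400: state=(0.948, 2.113)
t=1.600: state=(0.955, 1.899)
t=1.800: state=(0.985, 1.711)
t=2.000: state=(1.036, 1.551)
t=2.200: state=(1.108, 1.419)
t=2.400: state=(1.203, 1.313)
t=2.600: state=(1.319, 1.234)
t=2.800: state=(1.458, 1.181)
t=3.000: state=(1.619, 1.155)
t=3.200: state=(1.800, 1.158)
t=3.400: state=(1.997, 1.193)
t=3.600: state=(2.202, 1.265)
t=3.800: state=(2.402, 1.382)
t=4.000: state=(2.577, 1.550)
t=4.020: state=(2.592, 1.570)
compare at T: x=2.592, y=1.570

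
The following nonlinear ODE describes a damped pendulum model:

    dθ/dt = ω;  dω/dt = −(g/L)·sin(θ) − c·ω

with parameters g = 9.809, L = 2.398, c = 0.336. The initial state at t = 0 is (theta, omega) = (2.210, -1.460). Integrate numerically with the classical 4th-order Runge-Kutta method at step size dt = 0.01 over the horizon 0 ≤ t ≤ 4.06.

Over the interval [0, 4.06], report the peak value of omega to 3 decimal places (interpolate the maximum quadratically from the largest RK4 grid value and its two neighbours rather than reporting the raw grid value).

max omega = 2.538

t=0.000: state=(2.210, -1.460)
step 1 (dt=0.01): k1=(-1.460, -2.792), k2=(-1.474, -2.805), k3=(-1.474, -2.806), k4=(-1.488, -2.819); state += dt/6·(k1+2k2+2k3+k4)
t=0.010: state=(2.195, -1.488)
t=0.020: state=(2.180, -1.516)
t=0.030: state=(2.165, -1.545)
continuing one RK4 step at a time; state shown every 20 steps (Δt=0.2):
t=0.200: state=(1.859, -2.066)
t=0.400: state=(1.380, -2.714)
t=0.600: state=(0.782, -3.228)
t=0.800: state=(0.115, -3.354)
t=1.000: state=(-0.525, -2.970)
t=1.200: state=(-1.048, -2.215)
t=1.400: state=(-1.402, -1.326)
t=1.600: state=(-1.579, -0.451)
t=1.800: state=(-1.586, 0.369)
t=2.000: state=(-1.435, 1.135)
t=2.200: state=(-1.138, 1.820)
t=2.400: state=(-0.719, 2.333)
t=2.600: state=(-0.225, 2.538)
t=2.800: state=(0.270, 2.351)
t=3.000: state=(0.692, 1.827)
t=3.200: state=(0.988, 1.114)
t=3.400: state=(1.134, 0.346)
t=3.600: state=(1.128, -0.397)
t=3.800: state=(0.981, -1.062)
t=4.000: state=(0.713, -1.588)
t=4.060: state=(0.614, -1.706)
largest grid value and its neighbours: omega(2.600)=2.53786, omega(2.610)=2.53796, omega(2.620)=2.53705
parabola through these three points peaks at t≈2.606 with omega≈2.53804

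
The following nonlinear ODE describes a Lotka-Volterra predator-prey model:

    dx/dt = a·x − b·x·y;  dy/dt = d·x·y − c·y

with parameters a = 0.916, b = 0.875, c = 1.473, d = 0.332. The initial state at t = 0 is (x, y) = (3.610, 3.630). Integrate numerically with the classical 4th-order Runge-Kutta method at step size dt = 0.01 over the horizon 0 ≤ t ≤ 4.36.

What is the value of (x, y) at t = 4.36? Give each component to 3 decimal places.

t=0.000: state=(3.610, 3.630)
step 1 (dt=0.01): k1=(-8.160, -0.996), k2=(-8.052, -1.044), k3=(-8.052, -1.043), k4=(-7.945, -1.090); state += dt/6·(k1+2k2+2k3+k4)
t=0.010: state=(3.529, 3.620)
t=0.020: state=(3.451, 3.608)
t=0.030: state=(3.375, 3.596)
continuing one RK4 step at a time; state shown every 20 steps (Δt=0.2):
t=0.200: state=(2.359, 3.283)
t=0.400: state=(1.664, 2.789)
t=0.600: state=(1.283, 2.288)
t=0.800: state=(1.074, 1.841)
t=1.000: state=(0.967, 1.467)
t=1.200: state=(0.924, 1.163)
t=1.400: state=(0.925, 0.921)
t=1.600: state=(0.962, 0.730)
t=1.800: state=(1.031, 0.581)
t=2.000: state=(1.131, 0.465)
t=2.200: state=(1.262, 0.375)
t=2.400: state=(1.429, 0.305)
t=2.600: state=(1.635, 0.252)
t=2.800: state=(1.886, 0.211)
t=3.000: state=(2.189, 0.180)
t=3.200: state=(2.554, 0.156)
t=3.400: state=(2.989, 0.140)
t=3.600: state=(3.506, 0.129)
t=3.800: state=(4.119, 0.124)
t=4.000: state=(4.842, 0.124)
t=4.200: state=(5.687, 0.131)
t=4.360: state=(6.460, 0.143)

(x, y) = (6.460, 0.143)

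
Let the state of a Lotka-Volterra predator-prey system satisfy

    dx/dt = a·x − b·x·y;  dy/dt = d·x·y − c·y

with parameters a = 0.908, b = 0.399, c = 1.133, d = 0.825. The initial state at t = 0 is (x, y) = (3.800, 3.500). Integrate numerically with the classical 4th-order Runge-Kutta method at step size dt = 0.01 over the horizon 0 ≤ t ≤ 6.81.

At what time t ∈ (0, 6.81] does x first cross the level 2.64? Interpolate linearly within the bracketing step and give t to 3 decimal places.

t=0.000: state=(3.800, 3.500)
step 1 (dt=0.01): k1=(-1.856, 7.007), k2=(-1.905, 7.050), k3=(-1.905, 7.050), k4=(-1.953, 7.092); state += dt/6·(k1+2k2+2k3+k4)
t=0.010: state=(3.781, 3.570)
t=0.020: state=(3.761, 3.642)
t=0.030: state=(3.740, 3.714)
continuing one RK4 step at a time; state shown every 25 steps (Δt=0.25):
t=0.250: state=(3.063, 5.397)
t=0.350: state=(2.666, 6.105)
next step: t=0.360: state=(2.625, 6.169) — x has crossed 2.64
linear interpolation between t=0.350 (2.66564) and t=0.360 (2.62488) → t≈0.356

t = 0.356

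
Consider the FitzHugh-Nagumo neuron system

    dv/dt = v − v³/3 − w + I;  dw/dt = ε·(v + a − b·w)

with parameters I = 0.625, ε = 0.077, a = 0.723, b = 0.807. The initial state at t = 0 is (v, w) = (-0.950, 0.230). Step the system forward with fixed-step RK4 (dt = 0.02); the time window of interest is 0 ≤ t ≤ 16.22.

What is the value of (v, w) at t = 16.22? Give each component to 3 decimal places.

t=0.000: state=(-0.950, 0.230)
step 1 (dt=0.02): k1=(-0.269, -0.032), k2=(-0.269, -0.032), k3=(-0.269, -0.032), k4=(-0.269, -0.032); state += dt/6·(k1+2k2+2k3+k4)
t=0.020: state=(-0.955, 0.229)
t=0.040: state=(-0.961, 0.229)
t=0.060: state=(-0.966, 0.228)
continuing one RK4 step at a time; state shown every 50 steps (Δt=1):
t=1.000: state=(-1.191, 0.190)
t=2.000: state=(-1.319, 0.138)
t=3.000: state=(-1.344, 0.083)
t=4.000: state=(-1.319, 0.033)
t=5.000: state=(-1.273, -0.012)
t=6.000: state=(-1.217, -0.050)
t=7.000: state=(-1.155, -0.082)
t=8.000: state=(-1.086, -0.107)
t=9.000: state=(-1.009, -0.124)
t=10.000: state=(-0.918, -0.135)
t=11.000: state=(-0.804, -0.137)
t=12.000: state=(-0.643, -0.129)
t=13.000: state=(-0.369, -0.106)
t=14.000: state=(0.229, -0.054)
t=15.000: state=(1.388, 0.062)
t=16.000: state=(1.868, 0.241)
t=16.220: state=(1.878, 0.281)

(v, w) = (1.878, 0.281)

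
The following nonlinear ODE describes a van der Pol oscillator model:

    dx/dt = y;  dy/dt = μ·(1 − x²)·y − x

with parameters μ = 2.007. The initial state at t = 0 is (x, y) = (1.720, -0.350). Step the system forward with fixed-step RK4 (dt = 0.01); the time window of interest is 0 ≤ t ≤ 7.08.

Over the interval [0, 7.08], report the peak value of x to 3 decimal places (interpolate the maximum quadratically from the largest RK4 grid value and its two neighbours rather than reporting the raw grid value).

t=0.000: state=(1.720, -0.350)
step 1 (dt=0.01): k1=(-0.350, -0.344), k2=(-0.352, -0.340), k3=(-0.352, -0.340), k4=(-0.353, -0.336); state += dt/6·(k1+2k2+2k3+k4)
t=0.010: state=(1.716, -0.353)
t=0.020: state=(1.713, -0.357)
t=0.030: state=(1.709, -0.360)
continuing one RK4 step at a time; state shown every 25 steps (Δt=0.25):
t=0.250: state=(1.623, -0.420)
t=0.500: state=(1.511, -0.483)
t=0.750: state=(1.381, -0.560)
t=1.000: state=(1.228, -0.671)
t=1.250: state=(1.040, -0.846)
t=1.500: state=(0.794, -1.153)
t=1.750: state=(0.440, -1.743)
t=2.000: state=(-0.122, -2.859)
t=2.250: state=(-0.989, -3.819)
t=2.500: state=(-1.767, -1.982)
t=2.750: state=(-2.009, -0.252)
t=3.000: state=(-2.001, 0.203)
t=3.250: state=(-1.934, 0.310)
t=3.500: state=(-1.851, 0.352)
t=3.750: state=(-1.759, 0.386)
t=4.000: state=(-1.658, 0.424)
t=4.250: state=(-1.546, 0.473)
t=4.500: state=(-1.420, 0.540)
t=4.750: state=(-1.274, 0.638)
t=5.000: state=(-1.097, 0.790)
t=5.250: state=(-0.870, 1.050)
t=5.500: state=(-0.553, 1.540)
t=5.750: state=(-0.061, 2.496)
t=6.000: state=(0.729, 3.745)
t=6.250: state=(1.607, 2.692)
t=6.500: state=(1.983, 0.549)
t=6.750: state=(2.013, -0.138)
t=7.000: state=(1.955, -0.292)
t=7.080: state=(1.931, -0.313)
largest grid value and its neighbours: x(6.650)=2.01981, x(6.660)=2.01994, x(6.670)=2.01986
parabola through these three points peaks at t≈6.661 with x≈2.01994

max x = 2.020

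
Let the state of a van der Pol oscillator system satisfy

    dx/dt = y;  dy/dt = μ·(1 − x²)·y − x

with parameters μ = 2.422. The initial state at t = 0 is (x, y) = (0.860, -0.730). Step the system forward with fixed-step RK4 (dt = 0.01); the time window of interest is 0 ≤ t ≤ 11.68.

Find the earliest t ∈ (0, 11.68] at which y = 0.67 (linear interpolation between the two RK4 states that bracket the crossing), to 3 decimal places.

t=0.000: state=(0.860, -0.730)
step 1 (dt=0.01): k1=(-0.730, -1.320), k2=(-0.737, -1.332), k3=(-0.737, -1.332), k4=(-0.743, -1.344); state += dt/6·(k1+2k2+2k3+k4)
t=0.010: state=(0.853, -0.743)
t=0.020: state=(0.845, -0.757)
t=0.030: state=(0.837, -0.771)
continuing one RK4 step at a time; state shown every 50 steps (Δt=0.5):
t=0.500: state=(0.242, -2.026)
t=1.000: state=(-1.426, -3.461)
t=1.500: state=(-1.987, 0.099)
t=2.000: state=(-1.869, 0.292)
t=2.500: state=(-1.711, 0.342)
t=3.000: state=(-1.523, 0.416)
t=3.500: state=(-1.284, 0.557)
t=3.720: state=(-1.150, 0.669)
next step: t=3.730: state=(-1.143, 0.675) — y has crossed 0.67
linear interpolation between t=3.720 (0.66866) and t=3.730 (0.67500) → t≈3.722

t = 3.722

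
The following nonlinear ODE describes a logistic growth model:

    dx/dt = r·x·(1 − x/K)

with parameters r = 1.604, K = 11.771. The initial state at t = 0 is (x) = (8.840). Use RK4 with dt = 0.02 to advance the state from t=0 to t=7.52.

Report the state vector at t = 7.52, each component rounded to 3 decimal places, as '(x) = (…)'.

t=0.000: state=(8.840)
step 1 (dt=0.02): k1=(3.531), k2=(3.502), k3=(3.502), k4=(3.474); state += dt/6·(k1+2k2+2k3+k4)
t=0.020: state=(8.910)
t=0.040: state=(8.979)
t=0.060: state=(9.047)
continuing one RK4 step at a time; state shown every 25 steps (Δt=0.5):
t=0.500: state=(10.247)
t=1.000: state=(11.035)
t=1.500: state=(11.429)
t=2.000: state=(11.615)
t=2.500: state=(11.701)
t=3.000: state=(11.739)
t=3.500: state=(11.757)
t=4.000: state=(11.765)
t=4.500: state=(11.768)
t=5.000: state=(11.770)
t=5.500: state=(11.770)
t=6.000: state=(11.771)
t=6.500: state=(11.771)
t=7.000: state=(11.771)
t=7.500: state=(11.771)
t=7.520: state=(11.771)

(x) = (11.771)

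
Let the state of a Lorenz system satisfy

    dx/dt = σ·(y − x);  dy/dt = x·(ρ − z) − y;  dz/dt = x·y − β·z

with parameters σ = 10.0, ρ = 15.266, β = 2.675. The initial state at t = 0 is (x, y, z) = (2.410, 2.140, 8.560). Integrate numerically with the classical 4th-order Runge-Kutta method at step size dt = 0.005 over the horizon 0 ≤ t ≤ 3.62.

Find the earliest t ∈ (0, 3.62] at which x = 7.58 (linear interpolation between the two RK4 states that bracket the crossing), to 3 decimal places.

t=0.000: state=(2.410, 2.140, 8.560)
step 1 (dt=0.005): k1=(-2.700, 14.021, -17.741), k2=(-2.282, 14.048, -17.552), k3=(-2.292, 14.054, -17.551), k4=(-1.883, 14.085, -17.362); state += dt/6·(k1+2k2+2k3+k4)
t=0.005: state=(2.399, 2.210, 8.472)
t=0.010: state=(2.391, 2.281, 8.386)
t=0.015: state=(2.387, 2.352, 8.302)
continuing one RK4 step at a time; state shown every 40 steps (Δt=0.2):
t=0.200: state=(4.197, 6.077, 7.009)
t=0.335: state=(7.496, 10.252, 10.519)
next step: t=0.340: state=(7.633, 10.375, 10.767) — x has crossed 7.58
linear interpolation between t=0.335 (7.49589) and t=0.340 (7.63337) → t≈0.338

t = 0.338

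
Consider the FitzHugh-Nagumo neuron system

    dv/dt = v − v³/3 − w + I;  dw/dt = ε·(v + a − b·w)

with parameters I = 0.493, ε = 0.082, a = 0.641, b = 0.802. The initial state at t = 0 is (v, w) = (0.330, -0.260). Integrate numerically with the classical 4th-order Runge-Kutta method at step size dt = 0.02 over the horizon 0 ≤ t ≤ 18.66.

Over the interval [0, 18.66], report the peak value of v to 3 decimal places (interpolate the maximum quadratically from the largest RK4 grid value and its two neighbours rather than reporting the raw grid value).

t=0.000: state=(0.330, -0.260)
step 1 (dt=0.02): k1=(1.071, 0.097), k2=(1.080, 0.098), k3=(1.080, 0.098), k4=(1.088, 0.098); state += dt/6·(k1+2k2+2k3+k4)
t=0.020: state=(0.352, -0.258)
t=0.040: state=(0.374, -0.256)
t=0.060: state=(0.396, -0.254)
continuing one RK4 step at a time; state shown every 50 steps (Δt=1):
t=1.000: state=(1.555, -0.116)
t=2.000: state=(1.900, 0.085)
t=3.000: state=(1.859, 0.280)
t=4.000: state=(1.785, 0.458)
t=5.000: state=(1.708, 0.618)
t=6.000: state=(1.629, 0.762)
t=7.000: state=(1.547, 0.890)
t=8.000: state=(1.460, 1.004)
t=9.000: state=(1.368, 1.103)
t=10.000: state=(1.268, 1.188)
t=11.000: state=(1.153, 1.260)
t=12.000: state=(1.014, 1.317)
t=13.000: state=(0.827, 1.357)
t=14.000: state=(0.528, 1.376)
t=15.000: state=(-0.108, 1.360)
t=16.000: state=(-1.423, 1.265)
t=17.000: state=(-1.953, 1.093)
t=18.000: state=(-1.935, 0.920)
t=18.660: state=(-1.897, 0.813)
largest grid value and its neighbours: v(2.080)=1.90120, v(2.100)=1.90120, v(2.120)=1.90113
parabola through these three points peaks at t≈2.092 with v≈1.90121

max v = 1.901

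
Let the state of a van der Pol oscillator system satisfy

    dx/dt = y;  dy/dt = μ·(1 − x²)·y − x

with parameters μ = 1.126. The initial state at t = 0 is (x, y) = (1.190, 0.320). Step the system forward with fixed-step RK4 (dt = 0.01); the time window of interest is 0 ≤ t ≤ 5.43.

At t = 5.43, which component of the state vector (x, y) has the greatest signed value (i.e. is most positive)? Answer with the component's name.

t=0.000: state=(1.190, 0.320)
step 1 (dt=0.01): k1=(0.320, -1.340), k2=(0.313, -1.340), k3=(0.313, -1.340), k4=(0.307, -1.339); state += dt/6·(k1+2k2+2k3+k4)
t=0.010: state=(1.193, 0.307)
t=0.020: state=(1.196, 0.293)
t=0.030: state=(1.199, 0.280)
continuing one RK4 step at a time; state shown every 20 steps (Δt=0.2):
t=0.200: state=(1.228, 0.058)
t=0.400: state=(1.215, -0.180)
t=0.600: state=(1.157, -0.392)
t=0.800: state=(1.059, -0.589)
t=1.000: state=(0.922, -0.790)
t=1.200: state=(0.741, -1.019)
t=1.400: state=(0.510, -1.303)
t=1.600: state=(0.215, -1.662)
t=1.800: state=(-0.159, -2.086)
t=2.000: state=(-0.615, -2.437)
t=2.200: state=(-1.108, -2.396)
t=2.400: state=(-1.533, -1.768)
t=2.600: state=(-1.799, -0.898)
t=2.800: state=(-1.906, -0.230)
t=3.000: state=(-1.909, 0.162)
t=3.200: state=(-1.853, 0.378)
t=3.400: state=(-1.764, 0.511)
t=3.600: state=(-1.651, 0.610)
t=3.800: state=(-1.520, 0.703)
t=4.000: state=(-1.369, 0.808)
t=4.200: state=(-1.195, 0.938)
t=4.400: state=(-0.991, 1.112)
t=4.600: state=(-0.746, 1.353)
t=4.800: state=(-0.444, 1.690)
t=5.000: state=(-0.062, 2.139)
t=5.200: state=(0.415, 2.615)
t=5.400: state=(0.964, 2.787)
t=5.430: state=(1.047, 2.756)
compare at T: x=1.047, y=2.756

largest component: y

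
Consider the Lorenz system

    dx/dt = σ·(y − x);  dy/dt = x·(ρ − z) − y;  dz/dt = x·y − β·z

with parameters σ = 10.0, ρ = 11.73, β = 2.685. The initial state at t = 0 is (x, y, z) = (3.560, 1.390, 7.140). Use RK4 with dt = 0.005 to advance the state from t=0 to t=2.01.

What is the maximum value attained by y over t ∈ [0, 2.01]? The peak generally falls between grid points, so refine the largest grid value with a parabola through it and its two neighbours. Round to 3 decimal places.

max y = 8.681

t=0.000: state=(3.560, 1.390, 7.140)
step 1 (dt=0.005): k1=(-21.700, 14.950, -14.223), k2=(-20.784, 14.789, -14.071), k3=(-20.811, 14.798, -14.071), k4=(-19.920, 14.642, -13.923); state += dt/6·(k1+2k2+2k3+k4)
t=0.005: state=(3.456, 1.464, 7.070)
t=0.010: state=(3.361, 1.536, 7.001)
t=0.015: state=(3.273, 1.608, 6.933)
continuing one RK4 step at a time; state shown every 20 steps (Δt=0.1):
t=0.100: state=(2.684, 2.709, 5.989)
t=0.200: state=(3.199, 4.115, 5.447)
t=0.300: state=(4.427, 5.937, 5.853)
t=0.400: state=(6.115, 7.882, 7.736)
t=0.500: state=(7.624, 8.654, 11.089)
t=0.600: state=(7.806, 7.078, 14.004)
t=0.700: state=(6.405, 4.580, 14.340)
t=0.800: state=(4.649, 3.134, 12.759)
t=0.900: state=(3.530, 2.814, 10.773)
t=1.000: state=(3.167, 3.122, 9.081)
t=1.100: state=(3.382, 3.838, 7.928)
t=1.200: state=(4.049, 4.913, 7.484)
t=1.300: state=(5.069, 6.209, 7.963)
t=1.400: state=(6.208, 7.259, 9.484)
t=1.500: state=(6.958, 7.307, 11.569)
t=1.600: state=(6.805, 6.171, 12.989)
t=1.700: state=(5.869, 4.759, 12.955)
t=1.800: state=(4.823, 3.925, 11.893)
t=1.900: state=(4.165, 3.762, 10.569)
t=2.000: state=(4.006, 4.078, 9.461)
t=2.010: state=(4.016, 4.130, 9.372)
largest grid value and its neighbours: y(0.480)=8.67714, y(0.485)=8.68117, y(0.490)=8.67876
parabola through these three points peaks at t≈0.486 with y≈8.68122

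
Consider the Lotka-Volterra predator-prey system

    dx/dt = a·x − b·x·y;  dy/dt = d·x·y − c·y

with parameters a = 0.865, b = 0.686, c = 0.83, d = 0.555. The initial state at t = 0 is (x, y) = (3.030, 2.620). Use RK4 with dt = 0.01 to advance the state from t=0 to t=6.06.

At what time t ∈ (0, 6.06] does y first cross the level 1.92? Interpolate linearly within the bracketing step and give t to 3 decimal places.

t = 1.879

t=0.000: state=(3.030, 2.620)
step 1 (dt=0.01): k1=(-2.825, 2.231), k2=(-2.835, 2.220), k3=(-2.835, 2.220), k4=(-2.844, 2.209); state += dt/6·(k1+2k2+2k3+k4)
t=0.010: state=(3.002, 2.642)
t=0.020: state=(2.973, 2.664)
t=0.030: state=(2.944, 2.686)
continuing one RK4 step at a time; state shown every 20 steps (Δt=0.2):
t=0.200: state=(2.445, 3.008)
t=0.400: state=(1.890, 3.239)
t=0.600: state=(1.432, 3.295)
t=0.800: state=(1.089, 3.207)
t=1.000: state=(0.844, 3.022)
t=1.200: state=(0.673, 2.783)
t=1.400: state=(0.556, 2.522)
t=1.600: state=(0.476, 2.262)
t=1.800: state=(0.422, 2.014)
t=1.870: state=(0.408, 1.931)
next step: t=1.880: state=(0.406, 1.919) — y has crossed 1.92
linear interpolation between t=1.870 (1.93073) and t=1.880 (1.91911) → t≈1.879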